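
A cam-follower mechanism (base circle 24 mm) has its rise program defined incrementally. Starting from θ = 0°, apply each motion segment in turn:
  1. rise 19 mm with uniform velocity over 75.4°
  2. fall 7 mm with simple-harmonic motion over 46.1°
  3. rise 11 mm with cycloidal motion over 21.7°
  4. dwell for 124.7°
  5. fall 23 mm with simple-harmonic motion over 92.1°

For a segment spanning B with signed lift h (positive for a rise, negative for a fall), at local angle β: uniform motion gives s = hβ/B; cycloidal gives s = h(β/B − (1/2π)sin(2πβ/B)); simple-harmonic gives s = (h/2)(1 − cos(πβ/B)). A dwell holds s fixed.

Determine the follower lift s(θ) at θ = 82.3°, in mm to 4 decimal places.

seg 1 [0°–75.4°] uniform, h=19: full span → s += 19 → s = 19.0000
seg 2 [75.4°–121.5°] simple-harmonic, h=-7: θ=82.3° here. β=6.9, B=46.1. -7/2·(1 − cos(π·0.1497)) = -0.3799 → s = 18.6201

18.6201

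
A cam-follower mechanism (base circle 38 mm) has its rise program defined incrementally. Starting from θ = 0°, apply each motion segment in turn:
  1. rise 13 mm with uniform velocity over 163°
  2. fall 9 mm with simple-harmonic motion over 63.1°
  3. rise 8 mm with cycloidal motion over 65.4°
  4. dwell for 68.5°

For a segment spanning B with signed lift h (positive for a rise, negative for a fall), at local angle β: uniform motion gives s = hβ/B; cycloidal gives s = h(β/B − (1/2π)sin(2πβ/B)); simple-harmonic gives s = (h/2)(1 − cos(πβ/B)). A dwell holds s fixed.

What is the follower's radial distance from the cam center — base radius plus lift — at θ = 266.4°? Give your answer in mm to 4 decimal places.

seg 1 [0°–163°] uniform, h=13: full span → s += 13 → s = 13.0000
seg 2 [163°–226.1°] simple-harmonic, h=-9: full span → s += -9 → s = 4.0000
seg 3 [226.1°–291.5°] cycloidal, h=8: θ=266.4° here. β=40.3, B=65.4. 8·(0.6162 − sin(2π·0.6162)/(2π)) = 5.7789 → s = 9.7789
radial distance = base radius + s = 38 + 9.7789 = 47.7789

47.7789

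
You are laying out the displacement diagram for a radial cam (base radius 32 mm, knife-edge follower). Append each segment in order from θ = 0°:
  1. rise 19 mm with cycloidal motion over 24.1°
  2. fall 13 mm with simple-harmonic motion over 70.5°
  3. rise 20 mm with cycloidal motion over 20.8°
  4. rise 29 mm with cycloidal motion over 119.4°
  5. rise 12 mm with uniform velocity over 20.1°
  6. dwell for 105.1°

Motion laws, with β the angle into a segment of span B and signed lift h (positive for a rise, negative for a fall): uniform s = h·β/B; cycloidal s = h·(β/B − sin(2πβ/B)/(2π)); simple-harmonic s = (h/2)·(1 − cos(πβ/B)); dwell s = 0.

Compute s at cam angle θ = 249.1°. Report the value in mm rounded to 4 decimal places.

seg 1 [0°–24.1°] cycloidal, h=19: full span → s += 19 → s = 19.0000
seg 2 [24.1°–94.6°] simple-harmonic, h=-13: full span → s += -13 → s = 6.0000
seg 3 [94.6°–115.4°] cycloidal, h=20: full span → s += 20 → s = 26.0000
seg 4 [115.4°–234.8°] cycloidal, h=29: full span → s += 29 → s = 55.0000
seg 5 [234.8°–254.9°] uniform, h=12: θ=249.1° here. β=14.3, B=20.1. 12·14.3/20.1 = 8.5373 → s = 63.5373

63.5373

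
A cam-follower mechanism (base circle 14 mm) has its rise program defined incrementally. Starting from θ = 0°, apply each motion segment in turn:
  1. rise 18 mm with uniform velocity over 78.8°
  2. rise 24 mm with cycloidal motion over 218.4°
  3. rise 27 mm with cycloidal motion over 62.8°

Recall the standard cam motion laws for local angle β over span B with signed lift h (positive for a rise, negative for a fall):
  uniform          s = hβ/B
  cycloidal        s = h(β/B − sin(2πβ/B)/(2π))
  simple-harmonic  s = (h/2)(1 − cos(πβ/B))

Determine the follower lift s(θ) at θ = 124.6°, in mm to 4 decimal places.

seg 1 [0°–78.8°] uniform, h=18: full span → s += 18 → s = 18.0000
seg 2 [78.8°–297.2°] cycloidal, h=24: θ=124.6° here. β=45.8, B=218.4. 24·(0.2097 − sin(2π·0.2097)/(2π)) = 1.3350 → s = 19.3350

19.3350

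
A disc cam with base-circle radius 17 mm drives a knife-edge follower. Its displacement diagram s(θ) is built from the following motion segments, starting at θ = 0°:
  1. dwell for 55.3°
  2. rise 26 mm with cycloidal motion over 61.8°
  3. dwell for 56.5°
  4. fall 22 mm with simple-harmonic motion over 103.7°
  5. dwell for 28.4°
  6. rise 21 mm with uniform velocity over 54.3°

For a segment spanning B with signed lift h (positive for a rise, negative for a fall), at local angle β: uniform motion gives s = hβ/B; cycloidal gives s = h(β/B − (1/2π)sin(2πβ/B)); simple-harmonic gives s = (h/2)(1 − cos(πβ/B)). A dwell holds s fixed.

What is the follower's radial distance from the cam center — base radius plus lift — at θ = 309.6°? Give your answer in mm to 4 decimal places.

seg 1 [0°–55.3°] dwell: s stays 0.0000
seg 2 [55.3°–117.1°] cycloidal, h=26: full span → s += 26 → s = 26.0000
seg 3 [117.1°–173.6°] dwell: s stays 26.0000
seg 4 [173.6°–277.3°] simple-harmonic, h=-22: full span → s += -22 → s = 4.0000
seg 5 [277.3°–305.7°] dwell: s stays 4.0000
seg 6 [305.7°–360°] uniform, h=21: θ=309.6° here. β=3.9, B=54.3. 21·3.9/54.3 = 1.5083 → s = 5.5083
radial distance = base radius + s = 17 + 5.5083 = 22.5083

22.5083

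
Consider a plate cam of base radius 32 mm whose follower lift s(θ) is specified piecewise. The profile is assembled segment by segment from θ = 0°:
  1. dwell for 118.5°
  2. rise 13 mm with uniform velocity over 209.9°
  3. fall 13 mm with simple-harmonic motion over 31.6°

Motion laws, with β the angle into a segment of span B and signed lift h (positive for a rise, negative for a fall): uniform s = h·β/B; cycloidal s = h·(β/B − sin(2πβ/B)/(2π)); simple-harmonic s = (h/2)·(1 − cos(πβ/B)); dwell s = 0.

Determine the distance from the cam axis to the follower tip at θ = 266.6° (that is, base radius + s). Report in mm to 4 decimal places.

seg 1 [0°–118.5°] dwell: s stays 0.0000
seg 2 [118.5°–328.4°] uniform, h=13: θ=266.6° here. β=148.1, B=209.9. 13·148.1/209.9 = 9.1725 → s = 9.1725
radial distance = base radius + s = 32 + 9.1725 = 41.1725

41.1725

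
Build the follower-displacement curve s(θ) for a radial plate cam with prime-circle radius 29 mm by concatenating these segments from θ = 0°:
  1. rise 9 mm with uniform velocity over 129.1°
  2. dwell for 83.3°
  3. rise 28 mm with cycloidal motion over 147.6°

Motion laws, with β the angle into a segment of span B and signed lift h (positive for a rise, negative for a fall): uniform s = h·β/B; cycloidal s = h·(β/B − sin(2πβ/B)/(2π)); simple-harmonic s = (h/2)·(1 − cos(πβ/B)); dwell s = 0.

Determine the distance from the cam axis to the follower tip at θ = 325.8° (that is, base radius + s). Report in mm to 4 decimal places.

seg 1 [0°–129.1°] uniform, h=9: full span → s += 9 → s = 9.0000
seg 2 [129.1°–212.4°] dwell: s stays 9.0000
seg 3 [212.4°–360°] cycloidal, h=28: θ=325.8° here. β=113.4, B=147.6. 28·(0.7683 − sin(2π·0.7683)/(2π)) = 25.9391 → s = 34.9391
radial distance = base radius + s = 29 + 34.9391 = 63.9391

63.9391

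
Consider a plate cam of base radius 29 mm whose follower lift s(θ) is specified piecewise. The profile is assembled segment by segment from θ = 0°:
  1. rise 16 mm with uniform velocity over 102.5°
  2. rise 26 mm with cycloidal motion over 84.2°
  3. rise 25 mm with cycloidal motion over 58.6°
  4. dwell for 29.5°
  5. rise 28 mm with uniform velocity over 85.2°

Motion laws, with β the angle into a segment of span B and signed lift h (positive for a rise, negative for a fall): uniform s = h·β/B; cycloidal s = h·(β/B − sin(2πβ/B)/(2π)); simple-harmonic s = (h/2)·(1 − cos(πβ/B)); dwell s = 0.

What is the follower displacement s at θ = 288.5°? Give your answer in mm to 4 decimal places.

seg 1 [0°–102.5°] uniform, h=16: full span → s += 16 → s = 16.0000
seg 2 [102.5°–186.7°] cycloidal, h=26: full span → s += 26 → s = 42.0000
seg 3 [186.7°–245.3°] cycloidal, h=25: full span → s += 25 → s = 67.0000
seg 4 [245.3°–274.8°] dwell: s stays 67.0000
seg 5 [274.8°–360°] uniform, h=28: θ=288.5° here. β=13.7, B=85.2. 28·13.7/85.2 = 4.5023 → s = 71.5023

71.5023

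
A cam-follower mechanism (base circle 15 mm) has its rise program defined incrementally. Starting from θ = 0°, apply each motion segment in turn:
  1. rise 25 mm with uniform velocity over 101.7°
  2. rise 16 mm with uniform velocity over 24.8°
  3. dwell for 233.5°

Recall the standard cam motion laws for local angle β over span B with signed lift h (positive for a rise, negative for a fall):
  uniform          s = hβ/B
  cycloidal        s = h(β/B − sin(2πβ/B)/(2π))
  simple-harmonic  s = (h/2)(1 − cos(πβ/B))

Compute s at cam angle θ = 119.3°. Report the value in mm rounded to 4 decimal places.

seg 1 [0°–101.7°] uniform, h=25: full span → s += 25 → s = 25.0000
seg 2 [101.7°–126.5°] uniform, h=16: θ=119.3° here. β=17.6, B=24.8. 16·17.6/24.8 = 11.3548 → s = 36.3548

36.3548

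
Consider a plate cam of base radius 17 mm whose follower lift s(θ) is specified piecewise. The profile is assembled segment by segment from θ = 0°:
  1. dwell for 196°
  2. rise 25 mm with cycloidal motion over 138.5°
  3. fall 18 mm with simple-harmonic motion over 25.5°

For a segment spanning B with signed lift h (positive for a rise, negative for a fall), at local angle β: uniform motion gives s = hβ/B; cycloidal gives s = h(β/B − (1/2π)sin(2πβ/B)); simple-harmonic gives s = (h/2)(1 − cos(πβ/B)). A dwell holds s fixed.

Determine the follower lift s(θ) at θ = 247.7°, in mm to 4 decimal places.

seg 1 [0°–196°] dwell: s stays 0.0000
seg 2 [196°–334.5°] cycloidal, h=25: θ=247.7° here. β=51.7, B=138.5. 25·(0.3733 − sin(2π·0.3733)/(2π)) = 6.4885 → s = 6.4885

6.4885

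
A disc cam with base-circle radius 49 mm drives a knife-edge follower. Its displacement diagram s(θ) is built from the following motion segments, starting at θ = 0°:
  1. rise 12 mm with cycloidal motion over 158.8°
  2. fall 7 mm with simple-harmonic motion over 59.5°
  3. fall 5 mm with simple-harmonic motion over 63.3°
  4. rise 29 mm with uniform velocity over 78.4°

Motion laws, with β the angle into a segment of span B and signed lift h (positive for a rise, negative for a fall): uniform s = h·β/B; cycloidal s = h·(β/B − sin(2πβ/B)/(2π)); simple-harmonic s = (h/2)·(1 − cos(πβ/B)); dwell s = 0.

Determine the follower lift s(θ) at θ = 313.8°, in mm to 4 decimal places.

seg 1 [0°–158.8°] cycloidal, h=12: full span → s += 12 → s = 12.0000
seg 2 [158.8°–218.3°] simple-harmonic, h=-7: full span → s += -7 → s = 5.0000
seg 3 [218.3°–281.6°] simple-harmonic, h=-5: full span → s += -5 → s = 0.0000
seg 4 [281.6°–360°] uniform, h=29: θ=313.8° here. β=32.2, B=78.4. 29·32.2/78.4 = 11.9107 → s = 11.9107

11.9107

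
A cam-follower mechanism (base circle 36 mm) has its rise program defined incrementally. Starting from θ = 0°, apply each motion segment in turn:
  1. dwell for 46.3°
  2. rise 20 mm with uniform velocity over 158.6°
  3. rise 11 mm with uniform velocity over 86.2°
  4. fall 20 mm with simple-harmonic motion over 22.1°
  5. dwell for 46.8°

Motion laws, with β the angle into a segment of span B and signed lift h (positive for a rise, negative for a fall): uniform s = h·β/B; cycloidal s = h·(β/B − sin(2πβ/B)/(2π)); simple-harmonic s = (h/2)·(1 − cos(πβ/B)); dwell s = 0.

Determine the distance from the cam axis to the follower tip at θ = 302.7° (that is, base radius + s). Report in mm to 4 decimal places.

seg 1 [0°–46.3°] dwell: s stays 0.0000
seg 2 [46.3°–204.9°] uniform, h=20: full span → s += 20 → s = 20.0000
seg 3 [204.9°–291.1°] uniform, h=11: full span → s += 11 → s = 31.0000
seg 4 [291.1°–313.2°] simple-harmonic, h=-20: θ=302.7° here. β=11.6, B=22.1. -20/2·(1 − cos(π·0.5249)) = -10.7810 → s = 20.2190
radial distance = base radius + s = 36 + 20.2190 = 56.2190

56.2190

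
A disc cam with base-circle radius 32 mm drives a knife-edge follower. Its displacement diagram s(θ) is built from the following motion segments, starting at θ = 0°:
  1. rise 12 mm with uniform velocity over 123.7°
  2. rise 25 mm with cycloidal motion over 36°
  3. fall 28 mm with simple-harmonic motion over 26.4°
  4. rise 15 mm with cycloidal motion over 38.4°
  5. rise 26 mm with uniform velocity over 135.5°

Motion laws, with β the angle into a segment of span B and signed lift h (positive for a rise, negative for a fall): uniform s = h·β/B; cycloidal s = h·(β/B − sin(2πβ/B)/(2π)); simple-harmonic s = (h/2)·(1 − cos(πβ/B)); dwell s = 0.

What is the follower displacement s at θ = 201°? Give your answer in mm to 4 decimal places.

seg 1 [0°–123.7°] uniform, h=12: full span → s += 12 → s = 12.0000
seg 2 [123.7°–159.7°] cycloidal, h=25: full span → s += 25 → s = 37.0000
seg 3 [159.7°–186.1°] simple-harmonic, h=-28: full span → s += -28 → s = 9.0000
seg 4 [186.1°–224.5°] cycloidal, h=15: θ=201° here. β=14.9, B=38.4. 15·(0.3880 − sin(2π·0.3880)/(2π)) = 4.2758 → s = 13.2758

13.2758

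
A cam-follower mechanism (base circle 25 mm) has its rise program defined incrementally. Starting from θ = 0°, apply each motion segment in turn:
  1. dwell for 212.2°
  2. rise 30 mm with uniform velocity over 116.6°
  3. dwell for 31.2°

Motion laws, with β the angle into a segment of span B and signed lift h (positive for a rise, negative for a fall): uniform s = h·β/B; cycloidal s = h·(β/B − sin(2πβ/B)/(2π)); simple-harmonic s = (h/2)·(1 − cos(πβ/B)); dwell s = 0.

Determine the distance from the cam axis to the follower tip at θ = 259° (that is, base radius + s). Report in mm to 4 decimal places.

seg 1 [0°–212.2°] dwell: s stays 0.0000
seg 2 [212.2°–328.8°] uniform, h=30: θ=259° here. β=46.8, B=116.6. 30·46.8/116.6 = 12.0412 → s = 12.0412
radial distance = base radius + s = 25 + 12.0412 = 37.0412

37.0412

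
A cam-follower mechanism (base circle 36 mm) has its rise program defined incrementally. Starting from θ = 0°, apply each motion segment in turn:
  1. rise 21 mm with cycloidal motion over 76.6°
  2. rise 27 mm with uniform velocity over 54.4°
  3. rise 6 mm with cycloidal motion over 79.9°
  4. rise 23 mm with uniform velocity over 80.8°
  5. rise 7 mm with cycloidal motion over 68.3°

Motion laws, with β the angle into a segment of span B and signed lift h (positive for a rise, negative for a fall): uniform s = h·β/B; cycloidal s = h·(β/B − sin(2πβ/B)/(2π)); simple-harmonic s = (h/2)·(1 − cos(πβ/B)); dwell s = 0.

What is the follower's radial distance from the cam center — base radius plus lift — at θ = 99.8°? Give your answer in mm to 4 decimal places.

seg 1 [0°–76.6°] cycloidal, h=21: full span → s += 21 → s = 21.0000
seg 2 [76.6°–131°] uniform, h=27: θ=99.8° here. β=23.2, B=54.4. 27·23.2/54.4 = 11.5147 → s = 32.5147
radial distance = base radius + s = 36 + 32.5147 = 68.5147

68.5147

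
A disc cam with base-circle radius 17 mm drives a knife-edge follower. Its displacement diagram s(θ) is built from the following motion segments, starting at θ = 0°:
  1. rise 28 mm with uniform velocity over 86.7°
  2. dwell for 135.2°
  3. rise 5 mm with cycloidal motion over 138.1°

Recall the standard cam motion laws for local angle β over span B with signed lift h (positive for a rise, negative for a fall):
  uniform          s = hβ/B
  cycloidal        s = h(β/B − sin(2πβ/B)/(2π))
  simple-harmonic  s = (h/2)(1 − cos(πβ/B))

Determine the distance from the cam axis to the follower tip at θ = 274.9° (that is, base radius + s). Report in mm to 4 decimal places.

seg 1 [0°–86.7°] uniform, h=28: full span → s += 28 → s = 28.0000
seg 2 [86.7°–221.9°] dwell: s stays 28.0000
seg 3 [221.9°–360°] cycloidal, h=5: θ=274.9° here. β=53, B=138.1. 5·(0.3838 − sin(2π·0.3838)/(2π)) = 1.3881 → s = 29.3881
radial distance = base radius + s = 17 + 29.3881 = 46.3881

46.3881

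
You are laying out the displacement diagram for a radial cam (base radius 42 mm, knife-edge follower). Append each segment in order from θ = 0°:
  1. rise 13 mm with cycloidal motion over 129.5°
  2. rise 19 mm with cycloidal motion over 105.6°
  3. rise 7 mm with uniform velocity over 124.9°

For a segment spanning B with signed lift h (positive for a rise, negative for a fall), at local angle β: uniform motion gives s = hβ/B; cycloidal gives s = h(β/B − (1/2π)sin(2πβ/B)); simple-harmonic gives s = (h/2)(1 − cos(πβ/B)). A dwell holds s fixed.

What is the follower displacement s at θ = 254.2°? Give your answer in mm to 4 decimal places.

seg 1 [0°–129.5°] cycloidal, h=13: full span → s += 13 → s = 13.0000
seg 2 [129.5°–235.1°] cycloidal, h=19: full span → s += 19 → s = 32.0000
seg 3 [235.1°–360°] uniform, h=7: θ=254.2° here. β=19.1, B=124.9. 7·19.1/124.9 = 1.0705 → s = 33.0705

33.0705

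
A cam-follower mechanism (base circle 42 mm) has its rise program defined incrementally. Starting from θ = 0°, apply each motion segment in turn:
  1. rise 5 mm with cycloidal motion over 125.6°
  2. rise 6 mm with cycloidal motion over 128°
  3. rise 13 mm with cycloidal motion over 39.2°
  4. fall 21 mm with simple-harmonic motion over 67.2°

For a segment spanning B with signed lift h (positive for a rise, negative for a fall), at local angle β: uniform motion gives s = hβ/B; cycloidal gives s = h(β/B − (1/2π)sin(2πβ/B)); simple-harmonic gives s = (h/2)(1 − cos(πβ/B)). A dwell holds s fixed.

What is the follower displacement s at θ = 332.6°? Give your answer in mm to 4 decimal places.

seg 1 [0°–125.6°] cycloidal, h=5: full span → s += 5 → s = 5.0000
seg 2 [125.6°–253.6°] cycloidal, h=6: full span → s += 6 → s = 11.0000
seg 3 [253.6°–292.8°] cycloidal, h=13: full span → s += 13 → s = 24.0000
seg 4 [292.8°–360°] simple-harmonic, h=-21: θ=332.6° here. β=39.8, B=67.2. -21/2·(1 − cos(π·0.5923)) = -13.5010 → s = 10.4990

10.4990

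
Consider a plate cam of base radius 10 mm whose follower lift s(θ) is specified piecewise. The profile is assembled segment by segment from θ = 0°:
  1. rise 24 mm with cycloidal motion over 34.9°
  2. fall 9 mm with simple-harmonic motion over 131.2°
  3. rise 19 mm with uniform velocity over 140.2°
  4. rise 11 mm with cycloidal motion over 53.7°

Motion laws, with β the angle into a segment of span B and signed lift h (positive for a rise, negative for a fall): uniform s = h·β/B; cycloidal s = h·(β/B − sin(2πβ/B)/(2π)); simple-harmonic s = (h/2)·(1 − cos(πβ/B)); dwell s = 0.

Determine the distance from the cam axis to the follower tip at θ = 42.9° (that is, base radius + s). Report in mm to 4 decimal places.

seg 1 [0°–34.9°] cycloidal, h=24: full span → s += 24 → s = 24.0000
seg 2 [34.9°–166.1°] simple-harmonic, h=-9: θ=42.9° here. β=8, B=131.2. -9/2·(1 − cos(π·0.0610)) = -0.0823 → s = 23.9177
radial distance = base radius + s = 10 + 23.9177 = 33.9177

33.9177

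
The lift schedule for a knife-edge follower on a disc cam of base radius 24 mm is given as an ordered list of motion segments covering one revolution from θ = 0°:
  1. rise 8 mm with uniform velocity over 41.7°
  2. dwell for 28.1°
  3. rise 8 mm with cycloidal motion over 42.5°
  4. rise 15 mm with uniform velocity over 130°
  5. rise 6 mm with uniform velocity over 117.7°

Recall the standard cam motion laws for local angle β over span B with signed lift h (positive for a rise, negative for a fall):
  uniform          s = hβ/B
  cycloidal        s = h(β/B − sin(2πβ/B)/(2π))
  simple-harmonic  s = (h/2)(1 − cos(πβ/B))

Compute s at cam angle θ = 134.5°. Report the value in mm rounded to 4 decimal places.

seg 1 [0°–41.7°] uniform, h=8: full span → s += 8 → s = 8.0000
seg 2 [41.7°–69.8°] dwell: s stays 8.0000
seg 3 [69.8°–112.3°] cycloidal, h=8: full span → s += 8 → s = 16.0000
seg 4 [112.3°–242.3°] uniform, h=15: θ=134.5° here. β=22.2, B=130. 15·22.2/130 = 2.5615 → s = 18.5615

18.5615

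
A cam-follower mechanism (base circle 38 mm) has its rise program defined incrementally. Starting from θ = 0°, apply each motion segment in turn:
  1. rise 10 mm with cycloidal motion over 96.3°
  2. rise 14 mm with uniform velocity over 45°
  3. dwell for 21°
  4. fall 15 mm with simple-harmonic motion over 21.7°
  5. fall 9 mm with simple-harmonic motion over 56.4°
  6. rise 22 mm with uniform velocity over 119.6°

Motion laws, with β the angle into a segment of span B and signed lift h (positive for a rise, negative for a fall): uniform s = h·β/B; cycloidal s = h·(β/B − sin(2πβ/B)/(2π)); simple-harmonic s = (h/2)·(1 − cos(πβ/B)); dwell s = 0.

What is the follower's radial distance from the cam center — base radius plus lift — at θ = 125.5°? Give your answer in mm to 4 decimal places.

seg 1 [0°–96.3°] cycloidal, h=10: full span → s += 10 → s = 10.0000
seg 2 [96.3°–141.3°] uniform, h=14: θ=125.5° here. β=29.2, B=45. 14·29.2/45 = 9.0844 → s = 19.0844
radial distance = base radius + s = 38 + 19.0844 = 57.0844

57.0844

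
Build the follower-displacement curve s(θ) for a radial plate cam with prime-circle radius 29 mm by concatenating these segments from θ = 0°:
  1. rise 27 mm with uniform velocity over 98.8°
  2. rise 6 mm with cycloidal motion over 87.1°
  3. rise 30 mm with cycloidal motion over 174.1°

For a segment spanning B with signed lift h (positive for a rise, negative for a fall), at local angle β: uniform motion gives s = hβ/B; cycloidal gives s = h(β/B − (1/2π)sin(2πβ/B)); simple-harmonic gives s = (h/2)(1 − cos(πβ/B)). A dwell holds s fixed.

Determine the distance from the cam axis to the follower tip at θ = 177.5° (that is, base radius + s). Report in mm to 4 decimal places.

seg 1 [0°–98.8°] uniform, h=27: full span → s += 27 → s = 27.0000
seg 2 [98.8°–185.9°] cycloidal, h=6: θ=177.5° here. β=78.7, B=87.1. 6·(0.9036 − sin(2π·0.9036)/(2π)) = 5.9652 → s = 32.9652
radial distance = base radius + s = 29 + 32.9652 = 61.9652

61.9652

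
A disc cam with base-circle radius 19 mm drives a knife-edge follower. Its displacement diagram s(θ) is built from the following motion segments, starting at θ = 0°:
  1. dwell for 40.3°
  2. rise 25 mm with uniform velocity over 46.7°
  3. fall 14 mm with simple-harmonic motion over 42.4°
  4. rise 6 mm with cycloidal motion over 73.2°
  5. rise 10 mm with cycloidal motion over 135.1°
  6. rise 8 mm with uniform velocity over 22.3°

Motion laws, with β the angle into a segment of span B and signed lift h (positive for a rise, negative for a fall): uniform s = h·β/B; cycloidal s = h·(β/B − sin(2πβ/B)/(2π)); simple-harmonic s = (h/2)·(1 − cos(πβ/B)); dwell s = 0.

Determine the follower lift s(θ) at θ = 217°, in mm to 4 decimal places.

seg 1 [0°–40.3°] dwell: s stays 0.0000
seg 2 [40.3°–87°] uniform, h=25: full span → s += 25 → s = 25.0000
seg 3 [87°–129.4°] simple-harmonic, h=-14: full span → s += -14 → s = 11.0000
seg 4 [129.4°–202.6°] cycloidal, h=6: full span → s += 6 → s = 17.0000
seg 5 [202.6°–337.7°] cycloidal, h=10: θ=217° here. β=14.4, B=135.1. 10·(0.1066 − sin(2π·0.1066)/(2π)) = 0.0779 → s = 17.0779

17.0779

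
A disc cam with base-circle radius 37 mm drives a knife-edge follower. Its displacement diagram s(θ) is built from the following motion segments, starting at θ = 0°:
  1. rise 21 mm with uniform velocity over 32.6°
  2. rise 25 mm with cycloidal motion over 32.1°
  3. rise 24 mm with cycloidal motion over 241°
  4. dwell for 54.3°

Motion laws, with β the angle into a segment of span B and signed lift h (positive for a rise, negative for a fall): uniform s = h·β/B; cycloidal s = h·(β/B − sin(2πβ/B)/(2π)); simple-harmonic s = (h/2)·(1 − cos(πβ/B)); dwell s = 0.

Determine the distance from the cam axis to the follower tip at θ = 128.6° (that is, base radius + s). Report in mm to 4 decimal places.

seg 1 [0°–32.6°] uniform, h=21: full span → s += 21 → s = 21.0000
seg 2 [32.6°–64.7°] cycloidal, h=25: full span → s += 25 → s = 46.0000
seg 3 [64.7°–305.7°] cycloidal, h=24: θ=128.6° here. β=63.9, B=241. 24·(0.2651 − sin(2π·0.2651)/(2π)) = 2.5610 → s = 48.5610
radial distance = base radius + s = 37 + 48.5610 = 85.5610

85.5610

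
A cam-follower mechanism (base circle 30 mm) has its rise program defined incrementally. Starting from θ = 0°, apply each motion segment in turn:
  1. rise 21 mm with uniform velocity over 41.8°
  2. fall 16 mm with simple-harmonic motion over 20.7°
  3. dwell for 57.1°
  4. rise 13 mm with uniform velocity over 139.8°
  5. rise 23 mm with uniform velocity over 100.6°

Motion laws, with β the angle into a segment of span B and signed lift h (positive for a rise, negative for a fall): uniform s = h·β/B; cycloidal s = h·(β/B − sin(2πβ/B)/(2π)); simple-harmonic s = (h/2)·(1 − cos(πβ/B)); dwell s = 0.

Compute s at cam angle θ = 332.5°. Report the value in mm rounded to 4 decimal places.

seg 1 [0°–41.8°] uniform, h=21: full span → s += 21 → s = 21.0000
seg 2 [41.8°–62.5°] simple-harmonic, h=-16: full span → s += -16 → s = 5.0000
seg 3 [62.5°–119.6°] dwell: s stays 5.0000
seg 4 [119.6°–259.4°] uniform, h=13: full span → s += 13 → s = 18.0000
seg 5 [259.4°–360°] uniform, h=23: θ=332.5° here. β=73.1, B=100.6. 23·73.1/100.6 = 16.7127 → s = 34.7127

34.7127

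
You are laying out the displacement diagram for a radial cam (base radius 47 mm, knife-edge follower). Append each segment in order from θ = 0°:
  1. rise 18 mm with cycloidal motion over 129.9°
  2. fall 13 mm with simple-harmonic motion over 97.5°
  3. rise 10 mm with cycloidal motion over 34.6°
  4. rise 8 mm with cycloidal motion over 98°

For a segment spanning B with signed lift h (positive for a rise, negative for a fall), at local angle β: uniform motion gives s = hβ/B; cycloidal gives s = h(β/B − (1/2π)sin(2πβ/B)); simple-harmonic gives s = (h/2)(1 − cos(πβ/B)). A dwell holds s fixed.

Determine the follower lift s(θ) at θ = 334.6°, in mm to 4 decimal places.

seg 1 [0°–129.9°] cycloidal, h=18: full span → s += 18 → s = 18.0000
seg 2 [129.9°–227.4°] simple-harmonic, h=-13: full span → s += -13 → s = 5.0000
seg 3 [227.4°–262°] cycloidal, h=10: full span → s += 10 → s = 15.0000
seg 4 [262°–360°] cycloidal, h=8: θ=334.6° here. β=72.6, B=98. 8·(0.7408 − sin(2π·0.7408)/(2π)) = 7.1977 → s = 22.1977

22.1977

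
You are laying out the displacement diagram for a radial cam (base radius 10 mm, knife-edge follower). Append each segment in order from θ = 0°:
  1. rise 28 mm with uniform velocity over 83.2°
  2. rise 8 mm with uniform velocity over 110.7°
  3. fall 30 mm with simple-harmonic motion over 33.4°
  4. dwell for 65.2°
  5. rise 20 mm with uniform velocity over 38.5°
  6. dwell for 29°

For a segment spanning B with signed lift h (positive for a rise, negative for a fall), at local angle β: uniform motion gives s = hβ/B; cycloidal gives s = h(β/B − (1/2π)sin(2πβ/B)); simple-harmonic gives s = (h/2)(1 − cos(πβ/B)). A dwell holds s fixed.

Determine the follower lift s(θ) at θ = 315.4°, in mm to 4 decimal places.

seg 1 [0°–83.2°] uniform, h=28: full span → s += 28 → s = 28.0000
seg 2 [83.2°–193.9°] uniform, h=8: full span → s += 8 → s = 36.0000
seg 3 [193.9°–227.3°] simple-harmonic, h=-30: full span → s += -30 → s = 6.0000
seg 4 [227.3°–292.5°] dwell: s stays 6.0000
seg 5 [292.5°–331°] uniform, h=20: θ=315.4° here. β=22.9, B=38.5. 20·22.9/38.5 = 11.8961 → s = 17.8961

17.8961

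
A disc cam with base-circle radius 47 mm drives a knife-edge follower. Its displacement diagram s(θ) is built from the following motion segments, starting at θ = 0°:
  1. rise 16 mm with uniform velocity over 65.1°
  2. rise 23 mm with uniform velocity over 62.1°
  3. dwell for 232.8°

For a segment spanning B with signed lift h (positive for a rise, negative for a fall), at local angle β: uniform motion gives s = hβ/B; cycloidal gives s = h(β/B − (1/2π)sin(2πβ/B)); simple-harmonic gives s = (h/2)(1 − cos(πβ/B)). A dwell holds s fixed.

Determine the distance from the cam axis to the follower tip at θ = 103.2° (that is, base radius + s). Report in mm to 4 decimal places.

seg 1 [0°–65.1°] uniform, h=16: full span → s += 16 → s = 16.0000
seg 2 [65.1°–127.2°] uniform, h=23: θ=103.2° here. β=38.1, B=62.1. 23·38.1/62.1 = 14.1111 → s = 30.1111
radial distance = base radius + s = 47 + 30.1111 = 77.1111

77.1111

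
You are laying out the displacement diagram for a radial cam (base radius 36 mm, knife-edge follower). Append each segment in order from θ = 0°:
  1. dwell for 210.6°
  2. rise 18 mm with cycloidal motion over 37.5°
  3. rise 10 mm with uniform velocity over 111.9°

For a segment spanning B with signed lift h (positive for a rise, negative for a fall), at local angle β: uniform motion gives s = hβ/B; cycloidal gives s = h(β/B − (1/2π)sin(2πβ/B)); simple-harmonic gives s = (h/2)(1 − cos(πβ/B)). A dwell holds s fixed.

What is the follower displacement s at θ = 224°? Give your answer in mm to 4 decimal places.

seg 1 [0°–210.6°] dwell: s stays 0.0000
seg 2 [210.6°–248.1°] cycloidal, h=18: θ=224° here. β=13.4, B=37.5. 18·(0.3573 − sin(2π·0.3573)/(2π)) = 4.1944 → s = 4.1944

4.1944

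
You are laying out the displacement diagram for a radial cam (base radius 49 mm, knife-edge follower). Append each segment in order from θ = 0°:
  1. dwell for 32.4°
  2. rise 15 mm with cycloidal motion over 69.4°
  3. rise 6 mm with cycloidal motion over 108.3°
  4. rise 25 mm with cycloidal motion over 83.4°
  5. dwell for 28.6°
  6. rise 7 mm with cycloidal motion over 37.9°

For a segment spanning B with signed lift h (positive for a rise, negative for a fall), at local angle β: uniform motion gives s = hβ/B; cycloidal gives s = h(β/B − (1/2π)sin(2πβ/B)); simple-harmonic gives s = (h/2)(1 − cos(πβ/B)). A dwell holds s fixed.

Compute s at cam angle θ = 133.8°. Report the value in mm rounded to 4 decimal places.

seg 1 [0°–32.4°] dwell: s stays 0.0000
seg 2 [32.4°–101.8°] cycloidal, h=15: full span → s += 15 → s = 15.0000
seg 3 [101.8°–210.1°] cycloidal, h=6: θ=133.8° here. β=32, B=108.3. 6·(0.2955 − sin(2π·0.2955)/(2π)) = 0.8566 → s = 15.8566

15.8566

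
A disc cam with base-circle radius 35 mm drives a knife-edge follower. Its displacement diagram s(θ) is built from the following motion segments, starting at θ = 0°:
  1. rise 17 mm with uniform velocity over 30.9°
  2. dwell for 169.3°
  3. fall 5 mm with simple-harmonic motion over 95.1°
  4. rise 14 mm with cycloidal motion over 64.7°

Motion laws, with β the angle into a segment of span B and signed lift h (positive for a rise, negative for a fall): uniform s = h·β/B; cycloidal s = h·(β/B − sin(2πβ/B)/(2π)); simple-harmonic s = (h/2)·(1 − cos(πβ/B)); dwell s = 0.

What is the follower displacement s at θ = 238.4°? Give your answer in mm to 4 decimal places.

seg 1 [0°–30.9°] uniform, h=17: full span → s += 17 → s = 17.0000
seg 2 [30.9°–200.2°] dwell: s stays 17.0000
seg 3 [200.2°–295.3°] simple-harmonic, h=-5: θ=238.4° here. β=38.2, B=95.1. -5/2·(1 − cos(π·0.4017)) = -1.7400 → s = 15.2600

15.2600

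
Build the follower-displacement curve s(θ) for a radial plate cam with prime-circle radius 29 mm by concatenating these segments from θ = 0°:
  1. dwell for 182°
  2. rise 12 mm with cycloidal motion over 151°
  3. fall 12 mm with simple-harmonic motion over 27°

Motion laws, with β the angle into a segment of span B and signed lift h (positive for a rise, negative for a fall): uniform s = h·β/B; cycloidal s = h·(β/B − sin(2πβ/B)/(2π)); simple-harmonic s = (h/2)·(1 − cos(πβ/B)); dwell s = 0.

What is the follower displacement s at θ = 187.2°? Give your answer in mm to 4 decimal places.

seg 1 [0°–182°] dwell: s stays 0.0000
seg 2 [182°–333°] cycloidal, h=12: θ=187.2° here. β=5.2, B=151. 12·(0.0344 − sin(2π·0.0344)/(2π)) = 0.0032 → s = 0.0032

0.0032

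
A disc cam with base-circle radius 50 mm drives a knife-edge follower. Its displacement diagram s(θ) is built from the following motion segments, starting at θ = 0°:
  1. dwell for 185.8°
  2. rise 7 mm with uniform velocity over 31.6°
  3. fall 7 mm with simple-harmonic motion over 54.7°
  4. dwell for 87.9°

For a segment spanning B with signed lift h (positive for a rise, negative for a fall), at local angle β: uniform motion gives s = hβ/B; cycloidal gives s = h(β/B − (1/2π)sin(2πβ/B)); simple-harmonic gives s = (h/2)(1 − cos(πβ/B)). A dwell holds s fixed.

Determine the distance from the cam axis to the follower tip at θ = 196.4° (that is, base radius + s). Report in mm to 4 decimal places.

seg 1 [0°–185.8°] dwell: s stays 0.0000
seg 2 [185.8°–217.4°] uniform, h=7: θ=196.4° here. β=10.6, B=31.6. 7·10.6/31.6 = 2.3481 → s = 2.3481
radial distance = base radius + s = 50 + 2.3481 = 52.3481

52.3481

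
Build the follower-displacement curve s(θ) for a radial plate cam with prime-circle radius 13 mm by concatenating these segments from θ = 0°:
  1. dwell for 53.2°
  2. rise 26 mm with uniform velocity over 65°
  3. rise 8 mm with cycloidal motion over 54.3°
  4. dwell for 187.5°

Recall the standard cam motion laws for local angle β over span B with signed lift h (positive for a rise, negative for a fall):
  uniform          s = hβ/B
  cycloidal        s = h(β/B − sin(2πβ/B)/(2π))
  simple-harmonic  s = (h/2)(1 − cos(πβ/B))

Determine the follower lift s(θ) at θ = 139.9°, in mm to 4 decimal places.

seg 1 [0°–53.2°] dwell: s stays 0.0000
seg 2 [53.2°–118.2°] uniform, h=26: full span → s += 26 → s = 26.0000
seg 3 [118.2°–172.5°] cycloidal, h=8: θ=139.9° here. β=21.7, B=54.3. 8·(0.3996 − sin(2π·0.3996)/(2π)) = 2.4463 → s = 28.4463

28.4463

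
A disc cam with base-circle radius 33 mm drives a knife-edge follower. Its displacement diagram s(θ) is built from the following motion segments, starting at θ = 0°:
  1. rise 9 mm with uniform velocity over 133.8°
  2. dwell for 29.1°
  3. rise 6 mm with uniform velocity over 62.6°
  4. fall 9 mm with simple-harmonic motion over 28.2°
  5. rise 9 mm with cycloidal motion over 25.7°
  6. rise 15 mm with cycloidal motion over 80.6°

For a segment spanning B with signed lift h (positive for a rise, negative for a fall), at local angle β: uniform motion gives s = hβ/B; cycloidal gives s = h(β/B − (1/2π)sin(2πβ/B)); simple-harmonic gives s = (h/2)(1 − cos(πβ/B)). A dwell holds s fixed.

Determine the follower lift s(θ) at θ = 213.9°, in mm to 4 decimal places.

seg 1 [0°–133.8°] uniform, h=9: full span → s += 9 → s = 9.0000
seg 2 [133.8°–162.9°] dwell: s stays 9.0000
seg 3 [162.9°–225.5°] uniform, h=6: θ=213.9° here. β=51, B=62.6. 6·51/62.6 = 4.8882 → s = 13.8882

13.8882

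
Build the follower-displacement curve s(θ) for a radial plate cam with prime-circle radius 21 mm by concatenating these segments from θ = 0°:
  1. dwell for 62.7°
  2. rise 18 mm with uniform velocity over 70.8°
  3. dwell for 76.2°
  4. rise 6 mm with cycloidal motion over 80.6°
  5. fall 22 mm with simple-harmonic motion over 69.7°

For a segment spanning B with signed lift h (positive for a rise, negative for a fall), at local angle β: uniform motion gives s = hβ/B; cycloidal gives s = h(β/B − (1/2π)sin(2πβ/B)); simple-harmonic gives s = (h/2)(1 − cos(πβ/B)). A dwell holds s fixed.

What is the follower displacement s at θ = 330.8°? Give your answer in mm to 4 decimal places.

seg 1 [0°–62.7°] dwell: s stays 0.0000
seg 2 [62.7°–133.5°] uniform, h=18: full span → s += 18 → s = 18.0000
seg 3 [133.5°–209.7°] dwell: s stays 18.0000
seg 4 [209.7°–290.3°] cycloidal, h=6: full span → s += 6 → s = 24.0000
seg 5 [290.3°–360°] simple-harmonic, h=-22: θ=330.8° here. β=40.5, B=69.7. -22/2·(1 − cos(π·0.5811)) = -13.7711 → s = 10.2289

10.2289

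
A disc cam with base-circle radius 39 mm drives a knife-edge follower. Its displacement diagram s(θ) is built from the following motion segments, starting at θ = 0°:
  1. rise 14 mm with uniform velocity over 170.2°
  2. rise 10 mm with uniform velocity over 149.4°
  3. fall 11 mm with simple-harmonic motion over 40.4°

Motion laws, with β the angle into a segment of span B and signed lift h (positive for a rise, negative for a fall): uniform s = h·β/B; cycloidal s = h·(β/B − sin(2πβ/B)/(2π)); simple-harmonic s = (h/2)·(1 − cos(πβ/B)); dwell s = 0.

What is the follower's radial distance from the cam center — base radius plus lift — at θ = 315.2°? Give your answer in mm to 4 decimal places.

seg 1 [0°–170.2°] uniform, h=14: full span → s += 14 → s = 14.0000
seg 2 [170.2°–319.6°] uniform, h=10: θ=315.2° here. β=145, B=149.4. 10·145/149.4 = 9.7055 → s = 23.7055
radial distance = base radius + s = 39 + 23.7055 = 62.7055

62.7055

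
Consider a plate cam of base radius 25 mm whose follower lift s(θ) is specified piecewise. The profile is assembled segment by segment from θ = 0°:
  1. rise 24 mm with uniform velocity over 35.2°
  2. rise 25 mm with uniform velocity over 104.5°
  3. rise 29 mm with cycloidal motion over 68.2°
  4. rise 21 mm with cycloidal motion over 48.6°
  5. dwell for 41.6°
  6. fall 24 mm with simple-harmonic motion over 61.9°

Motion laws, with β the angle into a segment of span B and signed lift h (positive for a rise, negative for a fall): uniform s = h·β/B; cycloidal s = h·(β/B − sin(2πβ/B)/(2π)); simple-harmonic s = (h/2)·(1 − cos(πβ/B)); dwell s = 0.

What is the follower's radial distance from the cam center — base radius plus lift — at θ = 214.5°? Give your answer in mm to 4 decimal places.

seg 1 [0°–35.2°] uniform, h=24: full span → s += 24 → s = 24.0000
seg 2 [35.2°–139.7°] uniform, h=25: full span → s += 25 → s = 49.0000
seg 3 [139.7°–207.9°] cycloidal, h=29: full span → s += 29 → s = 78.0000
seg 4 [207.9°–256.5°] cycloidal, h=21: θ=214.5° here. β=6.6, B=48.6. 21·(0.1358 − sin(2π·0.1358)/(2π)) = 0.3337 → s = 78.3337
radial distance = base radius + s = 25 + 78.3337 = 103.3337

103.3337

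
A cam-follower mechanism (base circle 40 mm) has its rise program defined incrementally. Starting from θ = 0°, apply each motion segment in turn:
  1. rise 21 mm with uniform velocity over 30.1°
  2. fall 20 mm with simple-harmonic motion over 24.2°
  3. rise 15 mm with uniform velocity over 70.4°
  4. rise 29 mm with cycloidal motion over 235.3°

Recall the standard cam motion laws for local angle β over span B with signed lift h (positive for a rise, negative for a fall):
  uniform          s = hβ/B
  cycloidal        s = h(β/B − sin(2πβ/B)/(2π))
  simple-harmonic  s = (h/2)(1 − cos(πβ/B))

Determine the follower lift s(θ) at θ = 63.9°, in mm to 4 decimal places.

seg 1 [0°–30.1°] uniform, h=21: full span → s += 21 → s = 21.0000
seg 2 [30.1°–54.3°] simple-harmonic, h=-20: full span → s += -20 → s = 1.0000
seg 3 [54.3°–124.7°] uniform, h=15: θ=63.9° here. β=9.6, B=70.4. 15·9.6/70.4 = 2.0455 → s = 3.0455

3.0455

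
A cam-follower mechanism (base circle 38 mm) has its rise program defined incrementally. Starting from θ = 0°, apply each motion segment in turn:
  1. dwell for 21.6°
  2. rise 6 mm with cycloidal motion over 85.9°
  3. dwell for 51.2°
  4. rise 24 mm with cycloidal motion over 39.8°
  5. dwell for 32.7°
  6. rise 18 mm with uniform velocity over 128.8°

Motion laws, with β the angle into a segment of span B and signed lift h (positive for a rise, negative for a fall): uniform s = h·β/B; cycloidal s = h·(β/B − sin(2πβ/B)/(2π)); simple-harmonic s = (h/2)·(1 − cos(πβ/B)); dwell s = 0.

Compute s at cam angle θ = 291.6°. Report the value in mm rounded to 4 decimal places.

seg 1 [0°–21.6°] dwell: s stays 0.0000
seg 2 [21.6°–107.5°] cycloidal, h=6: full span → s += 6 → s = 6.0000
seg 3 [107.5°–158.7°] dwell: s stays 6.0000
seg 4 [158.7°–198.5°] cycloidal, h=24: full span → s += 24 → s = 30.0000
seg 5 [198.5°–231.2°] dwell: s stays 30.0000
seg 6 [231.2°–360°] uniform, h=18: θ=291.6° here. β=60.4, B=128.8. 18·60.4/128.8 = 8.4410 → s = 38.4410

38.4410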